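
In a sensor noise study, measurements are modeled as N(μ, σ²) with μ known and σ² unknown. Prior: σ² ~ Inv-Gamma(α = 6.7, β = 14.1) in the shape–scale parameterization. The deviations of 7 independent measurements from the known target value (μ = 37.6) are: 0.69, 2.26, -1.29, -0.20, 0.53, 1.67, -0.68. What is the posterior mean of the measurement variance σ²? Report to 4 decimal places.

2.1207

With known mean μ and an Inverse-Gamma(α, β) prior on σ², the Normal likelihood is conjugate: posterior is Inv-Gamma(α + n/2, β + Σ(xᵢ−μ)²/2).
Σ(xᵢ−μ)² = (0.69)² + (2.26)² + (-1.29)² + (-0.20)² + (0.53)² + (1.67)² + (-0.68)² = 10.8200.
Posterior: Inv-Gamma(6.7 + 7/2, 14.1 + 10.8200/2) = Inv-Gamma(10.20, 19.51000).
E[σ²|data] = β/(α−1) = 19.51000/9.20 = 2.1207.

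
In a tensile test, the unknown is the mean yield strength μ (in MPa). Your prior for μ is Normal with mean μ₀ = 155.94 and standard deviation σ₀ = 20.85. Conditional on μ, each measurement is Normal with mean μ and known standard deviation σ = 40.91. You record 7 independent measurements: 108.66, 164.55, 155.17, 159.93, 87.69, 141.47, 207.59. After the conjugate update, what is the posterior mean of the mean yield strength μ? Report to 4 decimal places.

For Normal data with known variance σ², a Normal(μ₀, σ₀²) prior on μ is conjugate. Posterior precision = 1/σ₀² + n/σ²; posterior mean is the precision-weighted average of μ₀ and x̄.
Σxᵢ = 108.66 + 164.55 + 155.17 + 159.93 + 87.69 + 141.47 + 207.59 = 1025.06, so n·x̄ = 1025.06.
σ₀² = 20.85² = 434.7225, σ² = 40.91² = 1673.6281; σ² + n·σ₀² = 1673.6281 + 7·434.7225 = 4716.6856.
Posterior mean = (μ₀/σ₀² + n·x̄/σ²)/(1/σ₀² + n/σ²) = (σ²·μ₀ + σ₀²·n·x̄)/(σ² + n·σ₀²) = (1673.6281·155.94 + 434.7225·1025.06)/4716.6856 = 706602.211764/4716.6856 = 149.8091.

149.8091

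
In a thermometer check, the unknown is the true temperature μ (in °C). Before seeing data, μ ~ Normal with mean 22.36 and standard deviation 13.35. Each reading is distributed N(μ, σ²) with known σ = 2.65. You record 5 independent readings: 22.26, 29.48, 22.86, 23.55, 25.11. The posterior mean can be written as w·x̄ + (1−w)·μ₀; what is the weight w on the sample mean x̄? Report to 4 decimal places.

0.9922

For Normal data with known variance σ², a Normal(μ₀, σ₀²) prior on μ is conjugate. Posterior precision = 1/σ₀² + n/σ²; posterior mean is the precision-weighted average of μ₀ and x̄.
σ₀² = 13.35² = 178.2225, σ² = 2.65² = 7.0225. Prior precision 1/σ₀² = 1/178.2225; data precision n/σ² = 5/7.0225.
w = (n/σ²)/(1/σ₀² + n/σ²) = n·σ₀²/(σ² + n·σ₀²) = 5·178.2225/(7.0225 + 5·178.2225) = 891.1125/898.135 = 0.9922.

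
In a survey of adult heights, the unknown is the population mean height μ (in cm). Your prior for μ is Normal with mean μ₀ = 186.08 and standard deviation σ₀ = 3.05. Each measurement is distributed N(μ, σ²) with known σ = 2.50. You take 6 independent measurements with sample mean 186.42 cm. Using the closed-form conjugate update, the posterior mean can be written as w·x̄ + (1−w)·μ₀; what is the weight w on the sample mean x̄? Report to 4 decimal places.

For Normal data with known variance σ², a Normal(μ₀, σ₀²) prior on μ is conjugate. Posterior precision = 1/σ₀² + n/σ²; posterior mean is the precision-weighted average of μ₀ and x̄.
σ₀² = 3.05² = 9.3025, σ² = 2.50² = 6.25. Prior precision 1/σ₀² = 1/9.3025; data precision n/σ² = 6/6.25.
w = (n/σ²)/(1/σ₀² + n/σ²) = n·σ₀²/(σ² + n·σ₀²) = 6·9.3025/(6.25 + 6·9.3025) = 55.815/62.065 = 0.8993.

0.8993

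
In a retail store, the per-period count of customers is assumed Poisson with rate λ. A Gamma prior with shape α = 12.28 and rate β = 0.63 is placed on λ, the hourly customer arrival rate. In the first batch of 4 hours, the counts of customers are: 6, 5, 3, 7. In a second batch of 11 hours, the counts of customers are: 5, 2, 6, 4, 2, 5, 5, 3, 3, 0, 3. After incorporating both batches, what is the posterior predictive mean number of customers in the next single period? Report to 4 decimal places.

4.5605

With a Gamma(shape α, rate β) prior, the Poisson likelihood is conjugate: the posterior is Gamma(α + ΣXᵢ, β + n).
Batch 1: sum of counts S = 21 over n = 4 hours.
After batch 1: Gamma(α+S, β+n) = Gamma(12.28+21, 0.63+4) = Gamma(33.28, 4.63).
Batch 2: sum of counts S = 38 over n = 11 hours.
After batch 2: Gamma(α+S, β+n) = Gamma(33.28+38, 4.63+11) = Gamma(71.28, 15.63).
The predictive distribution for one future period is NegBinom with mean α/β = 4.5605.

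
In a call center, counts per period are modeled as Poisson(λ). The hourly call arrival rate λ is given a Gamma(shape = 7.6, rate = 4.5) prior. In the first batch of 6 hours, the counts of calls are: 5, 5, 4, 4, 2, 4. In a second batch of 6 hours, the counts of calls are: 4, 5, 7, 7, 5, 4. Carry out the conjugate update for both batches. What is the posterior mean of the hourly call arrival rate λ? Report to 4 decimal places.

3.8545

With a Gamma(shape α, rate β) prior, the Poisson likelihood is conjugate: the posterior is Gamma(α + ΣXᵢ, β + n).
Batch 1: sum of counts S = 24 over n = 6 hours.
After batch 1: Gamma(α+S, β+n) = Gamma(7.6+24, 4.5+6) = Gamma(31.6, 10.5).
Batch 2: sum of counts S = 32 over n = 6 hours.
After batch 2: Gamma(α+S, β+n) = Gamma(31.6+32, 10.5+6) = Gamma(63.6, 16.5).
Posterior mean = α/β = 63.6/16.5 = 3.8545.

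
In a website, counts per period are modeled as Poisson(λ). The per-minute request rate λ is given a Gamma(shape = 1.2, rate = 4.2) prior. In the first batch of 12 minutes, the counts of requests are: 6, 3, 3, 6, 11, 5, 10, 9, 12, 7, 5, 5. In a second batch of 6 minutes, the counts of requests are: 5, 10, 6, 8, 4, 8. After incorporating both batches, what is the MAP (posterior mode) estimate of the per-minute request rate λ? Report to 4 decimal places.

5.5495

With a Gamma(shape α, rate β) prior, the Poisson likelihood is conjugate: the posterior is Gamma(α + ΣXᵢ, β + n).
Batch 1: sum of counts S = 82 over n = 12 minutes.
After batch 1: Gamma(α+S, β+n) = Gamma(1.2+82, 4.2+12) = Gamma(83.2, 16.2).
Batch 2: sum of counts S = 41 over n = 6 minutes.
After batch 2: Gamma(α+S, β+n) = Gamma(83.2+41, 16.2+6) = Gamma(124.2, 22.2).
Mode of Gamma(α,β) for α≥1 is (α−1)/β = 123.2/22.2 = 5.5495.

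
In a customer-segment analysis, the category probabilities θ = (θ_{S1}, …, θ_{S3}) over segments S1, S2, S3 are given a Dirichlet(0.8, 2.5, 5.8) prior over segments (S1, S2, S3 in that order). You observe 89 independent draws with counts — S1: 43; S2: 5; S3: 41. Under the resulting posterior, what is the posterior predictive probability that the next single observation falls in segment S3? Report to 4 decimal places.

The Dirichlet prior is conjugate to the Multinomial likelihood: each posterior αⱼ = prior αⱼ + observed count nⱼ.
Posterior concentration: (43.8, 7.5, 46.8), total = 98.1.
P(next = S3 | data) = α_{S3}/Σα = 0.4771.

0.4771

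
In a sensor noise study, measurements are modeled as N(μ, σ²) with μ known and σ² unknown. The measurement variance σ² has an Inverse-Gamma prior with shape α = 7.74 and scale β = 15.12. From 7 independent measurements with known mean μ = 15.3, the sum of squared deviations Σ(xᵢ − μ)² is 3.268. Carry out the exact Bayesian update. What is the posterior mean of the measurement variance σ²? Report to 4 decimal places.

1.6361

With known mean μ and an Inverse-Gamma(α, β) prior on σ², the Normal likelihood is conjugate: posterior is Inv-Gamma(α + n/2, β + Σ(xᵢ−μ)²/2).
Posterior: Inv-Gamma(7.74 + 7/2, 15.12 + 3.268/2) = Inv-Gamma(11.24, 16.7540).
E[σ²|data] = β/(α−1) = 16.7540/10.24 = 1.6361.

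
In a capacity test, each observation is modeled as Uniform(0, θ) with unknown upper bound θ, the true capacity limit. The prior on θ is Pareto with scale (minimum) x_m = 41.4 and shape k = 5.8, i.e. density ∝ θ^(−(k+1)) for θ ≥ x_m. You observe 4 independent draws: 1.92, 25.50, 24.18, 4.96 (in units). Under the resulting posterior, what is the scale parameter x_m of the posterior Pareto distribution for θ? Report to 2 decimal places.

41.40

A Pareto(scale x_m, shape k) prior on the upper bound θ of Uniform(0, θ) is conjugate: posterior is Pareto(max(x_m, max xᵢ), k + n).
Sample maximum = 25.50; prior scale x_m = 41.4 → posterior scale = max = 41.40.
Posterior shape = 5.8 + 4 = 9.8.
Posterior scale x_m = 41.40.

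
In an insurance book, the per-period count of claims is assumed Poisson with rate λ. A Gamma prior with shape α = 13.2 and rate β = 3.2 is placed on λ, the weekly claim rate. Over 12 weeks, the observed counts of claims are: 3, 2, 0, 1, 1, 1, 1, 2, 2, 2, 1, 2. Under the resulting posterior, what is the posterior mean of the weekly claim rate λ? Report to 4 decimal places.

With a Gamma(shape α, rate β) prior, the Poisson likelihood is conjugate: the posterior is Gamma(α + ΣXᵢ, β + n).
Sum of counts S = 18 over n = 12 weeks.
Posterior: Gamma(α+S, β+n) = Gamma(13.2+18, 3.2+12) = Gamma(31.2, 15.2).
Posterior mean = α/β = 31.2/15.2 = 2.0526.

2.0526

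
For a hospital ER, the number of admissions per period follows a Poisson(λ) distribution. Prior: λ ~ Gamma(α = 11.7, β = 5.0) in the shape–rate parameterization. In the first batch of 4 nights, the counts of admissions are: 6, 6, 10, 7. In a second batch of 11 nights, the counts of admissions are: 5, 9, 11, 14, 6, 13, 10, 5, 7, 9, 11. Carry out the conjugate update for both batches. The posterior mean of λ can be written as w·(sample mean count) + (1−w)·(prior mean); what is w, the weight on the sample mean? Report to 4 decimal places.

0.7500

With a Gamma(shape α, rate β) prior, the Poisson likelihood is conjugate: the posterior is Gamma(α + ΣXᵢ, β + n).
Total number of nights: n = 4 + 11 = 15.
Posterior mean = (α₀+S)/(β₀+n) = [n/(β₀+n)]·(S/n) + [β₀/(β₀+n)]·(α₀/β₀), so only n and β₀ enter the weight.
Weight on data w = n/(β₀+n) = 15/(5.0+15) = 15/20.0 = 0.7500.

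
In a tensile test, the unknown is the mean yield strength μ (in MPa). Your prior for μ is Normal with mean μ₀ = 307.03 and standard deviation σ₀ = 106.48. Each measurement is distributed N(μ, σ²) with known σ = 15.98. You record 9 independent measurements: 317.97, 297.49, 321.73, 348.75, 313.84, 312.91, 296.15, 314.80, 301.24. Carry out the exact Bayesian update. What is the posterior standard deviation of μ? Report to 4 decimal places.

For Normal data with known variance σ², a Normal(μ₀, σ₀²) prior on μ is conjugate. Posterior precision = 1/σ₀² + n/σ²; posterior mean is the precision-weighted average of μ₀ and x̄.
σ₀² = 106.48² = 11337.9904, σ² = 15.98² = 255.3604; σ² + n·σ₀² = 255.3604 + 9·11337.9904 = 102297.274.
Posterior precision = 1/σ₀² + n/σ² = 1/11337.9904 + 9/255.3604 = (σ² + n·σ₀²)/(σ₀²σ²) = 102297.274/(11337.9904·255.3604); posterior variance σₙ² = σ₀²σ²/(σ² + n·σ₀²) = 11337.9904·255.3604/102297.274 = 28.302551.
Posterior SD = √σₙ² = √(11337.9904·255.3604/102297.274) = 5.3200.

5.3200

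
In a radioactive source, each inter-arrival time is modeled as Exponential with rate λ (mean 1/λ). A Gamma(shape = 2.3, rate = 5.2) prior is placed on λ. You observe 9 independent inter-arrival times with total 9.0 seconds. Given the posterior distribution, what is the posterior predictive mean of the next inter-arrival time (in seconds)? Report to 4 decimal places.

1.3786

With a Gamma(shape α, rate β) prior on the exponential rate λ, the posterior after n observations with total T = Σxᵢ is Gamma(α+n, β+T).
Posterior: Gamma(2.3+9, 5.2+9.0) = Gamma(11.3, 14.2).
The predictive distribution for the next observation is Lomax; its mean is β/(α−1) = 14.2/10.3 = 1.3786.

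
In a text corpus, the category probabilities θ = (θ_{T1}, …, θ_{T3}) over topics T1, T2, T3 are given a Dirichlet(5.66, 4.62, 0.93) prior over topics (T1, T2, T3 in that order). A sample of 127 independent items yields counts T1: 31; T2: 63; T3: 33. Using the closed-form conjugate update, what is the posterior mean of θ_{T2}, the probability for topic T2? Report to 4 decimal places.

0.4893

The Dirichlet prior is conjugate to the Multinomial likelihood: each posterior αⱼ = prior αⱼ + observed count nⱼ.
Posterior concentration: (36.66, 67.62, 33.93), total = 138.21.
E[θ_{T2}|data] = α_{T2}/Σα = 67.62/138.21 = 0.4893.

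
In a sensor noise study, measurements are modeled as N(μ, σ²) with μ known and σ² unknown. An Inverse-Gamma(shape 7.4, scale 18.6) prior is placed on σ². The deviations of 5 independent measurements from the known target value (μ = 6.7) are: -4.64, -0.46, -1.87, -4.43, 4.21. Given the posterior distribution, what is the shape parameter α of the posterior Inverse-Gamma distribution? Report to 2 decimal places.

9.90

With known mean μ and an Inverse-Gamma(α, β) prior on σ², the Normal likelihood is conjugate: posterior is Inv-Gamma(α + n/2, β + Σ(xᵢ−μ)²/2).
Σ(xᵢ−μ)² = (-4.64)² + (-0.46)² + (-1.87)² + (-4.43)² + (4.21)² = 62.5871.
Posterior: Inv-Gamma(7.4 + 5/2, 18.6 + 62.5871/2) = Inv-Gamma(9.90, 49.89355).
Posterior α = 9.90.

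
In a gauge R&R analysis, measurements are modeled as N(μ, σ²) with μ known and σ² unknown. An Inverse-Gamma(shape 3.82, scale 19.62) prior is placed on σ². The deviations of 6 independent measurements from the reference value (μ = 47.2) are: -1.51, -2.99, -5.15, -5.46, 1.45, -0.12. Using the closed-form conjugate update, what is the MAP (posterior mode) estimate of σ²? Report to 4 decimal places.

6.9636

With known mean μ and an Inverse-Gamma(α, β) prior on σ², the Normal likelihood is conjugate: posterior is Inv-Gamma(α + n/2, β + Σ(xᵢ−μ)²/2).
Σ(xᵢ−μ)² = (-1.51)² + (-2.99)² + (-5.15)² + (-5.46)² + (1.45)² + (-0.12)² = 69.6712.
Posterior: Inv-Gamma(3.82 + 6/2, 19.62 + 69.6712/2) = Inv-Gamma(6.82, 54.45560).
Mode = β/(α+1) = 54.45560/7.82 = 6.9636.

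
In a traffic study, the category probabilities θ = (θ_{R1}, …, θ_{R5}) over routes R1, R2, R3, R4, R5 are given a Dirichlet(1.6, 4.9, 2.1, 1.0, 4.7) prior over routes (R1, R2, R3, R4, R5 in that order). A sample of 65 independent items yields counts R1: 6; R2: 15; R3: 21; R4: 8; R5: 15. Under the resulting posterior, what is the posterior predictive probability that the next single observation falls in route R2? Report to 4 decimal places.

The Dirichlet prior is conjugate to the Multinomial likelihood: each posterior αⱼ = prior αⱼ + observed count nⱼ.
Posterior concentration: (7.6, 19.9, 23.1, 9.0, 19.7), total = 79.3.
P(next = R2 | data) = α_{R2}/Σα = 0.2509.

0.2509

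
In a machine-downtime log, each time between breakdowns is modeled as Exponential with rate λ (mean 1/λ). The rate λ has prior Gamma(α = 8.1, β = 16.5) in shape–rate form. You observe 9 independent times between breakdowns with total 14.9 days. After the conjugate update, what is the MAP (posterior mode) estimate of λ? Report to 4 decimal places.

0.5127

With a Gamma(shape α, rate β) prior on the exponential rate λ, the posterior after n observations with total T = Σxᵢ is Gamma(α+n, β+T).
Posterior: Gamma(8.1+9, 16.5+14.9) = Gamma(17.1, 31.4).
Mode = (α−1)/β = 0.5127.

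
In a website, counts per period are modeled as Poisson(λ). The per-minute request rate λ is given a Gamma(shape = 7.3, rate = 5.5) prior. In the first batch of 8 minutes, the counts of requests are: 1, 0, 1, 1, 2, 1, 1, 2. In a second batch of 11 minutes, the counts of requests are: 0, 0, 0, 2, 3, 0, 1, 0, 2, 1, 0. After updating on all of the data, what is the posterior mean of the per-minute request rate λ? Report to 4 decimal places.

With a Gamma(shape α, rate β) prior, the Poisson likelihood is conjugate: the posterior is Gamma(α + ΣXᵢ, β + n).
Batch 1: sum of counts S = 9 over n = 8 minutes.
After batch 1: Gamma(α+S, β+n) = Gamma(7.3+9, 5.5+8) = Gamma(16.3, 13.5).
Batch 2: sum of counts S = 9 over n = 11 minutes.
After batch 2: Gamma(α+S, β+n) = Gamma(16.3+9, 13.5+11) = Gamma(25.3, 24.5).
Posterior mean = α/β = 25.3/24.5 = 1.0327.

1.0327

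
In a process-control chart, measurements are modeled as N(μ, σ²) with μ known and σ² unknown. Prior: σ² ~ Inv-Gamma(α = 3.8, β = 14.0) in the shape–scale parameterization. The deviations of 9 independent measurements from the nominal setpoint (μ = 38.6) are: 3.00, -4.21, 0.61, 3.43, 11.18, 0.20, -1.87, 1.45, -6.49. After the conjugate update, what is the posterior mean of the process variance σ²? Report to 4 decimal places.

With known mean μ and an Inverse-Gamma(α, β) prior on σ², the Normal likelihood is conjugate: posterior is Inv-Gamma(α + n/2, β + Σ(xᵢ−μ)²/2).
Σ(xᵢ−μ)² = (3.00)² + (-4.21)² + (0.61)² + (3.43)² + (11.18)² + (0.20)² + (-1.87)² + (1.45)² + (-6.49)² = 211.6130.
Posterior: Inv-Gamma(3.8 + 9/2, 14.0 + 211.6130/2) = Inv-Gamma(8.30, 119.80650).
E[σ²|data] = β/(α−1) = 119.80650/7.30 = 16.4118.

16.4118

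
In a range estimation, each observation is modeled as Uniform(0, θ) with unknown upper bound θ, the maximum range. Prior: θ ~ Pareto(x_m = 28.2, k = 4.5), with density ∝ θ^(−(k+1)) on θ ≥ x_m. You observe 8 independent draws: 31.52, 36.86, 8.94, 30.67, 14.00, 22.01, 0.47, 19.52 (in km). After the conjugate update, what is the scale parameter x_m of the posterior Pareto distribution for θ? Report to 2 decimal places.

A Pareto(scale x_m, shape k) prior on the upper bound θ of Uniform(0, θ) is conjugate: posterior is Pareto(max(x_m, max xᵢ), k + n).
Sample maximum = 36.86; prior scale x_m = 28.2 → posterior scale = max = 36.86.
Posterior shape = 4.5 + 8 = 12.5.
Posterior scale x_m = 36.86.

36.86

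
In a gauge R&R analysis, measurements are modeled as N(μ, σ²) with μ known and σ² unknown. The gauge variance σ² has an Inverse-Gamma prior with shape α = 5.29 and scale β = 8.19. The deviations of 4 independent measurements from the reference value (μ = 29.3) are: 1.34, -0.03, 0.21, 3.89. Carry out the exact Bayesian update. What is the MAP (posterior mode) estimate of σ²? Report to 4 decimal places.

With known mean μ and an Inverse-Gamma(α, β) prior on σ², the Normal likelihood is conjugate: posterior is Inv-Gamma(α + n/2, β + Σ(xᵢ−μ)²/2).
Σ(xᵢ−μ)² = (1.34)² + (-0.03)² + (0.21)² + (3.89)² = 16.9727.
Posterior: Inv-Gamma(5.29 + 4/2, 8.19 + 16.9727/2) = Inv-Gamma(7.29, 16.67635).
Mode = β/(α+1) = 16.67635/8.29 = 2.0116.

2.0116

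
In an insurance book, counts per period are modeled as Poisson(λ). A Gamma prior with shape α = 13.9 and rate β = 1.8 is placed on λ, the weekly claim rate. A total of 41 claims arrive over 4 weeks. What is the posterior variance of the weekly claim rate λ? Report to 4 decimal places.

1.6320

With a Gamma(shape α, rate β) prior, the Poisson likelihood is conjugate: the posterior is Gamma(α + ΣXᵢ, β + n).
Posterior: Gamma(α+S, β+n) = Gamma(13.9+41, 1.8+4) = Gamma(54.9, 5.8).
Var = α/β² = 54.9/5.8² = 1.6320.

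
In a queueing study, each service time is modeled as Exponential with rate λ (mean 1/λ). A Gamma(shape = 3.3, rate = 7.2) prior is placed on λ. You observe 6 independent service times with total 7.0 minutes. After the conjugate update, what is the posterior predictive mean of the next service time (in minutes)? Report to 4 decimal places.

With a Gamma(shape α, rate β) prior on the exponential rate λ, the posterior after n observations with total T = Σxᵢ is Gamma(α+n, β+T).
Posterior: Gamma(3.3+6, 7.2+7.0) = Gamma(9.3, 14.2).
The predictive distribution for the next observation is Lomax; its mean is β/(α−1) = 14.2/8.3 = 1.7108.

1.7108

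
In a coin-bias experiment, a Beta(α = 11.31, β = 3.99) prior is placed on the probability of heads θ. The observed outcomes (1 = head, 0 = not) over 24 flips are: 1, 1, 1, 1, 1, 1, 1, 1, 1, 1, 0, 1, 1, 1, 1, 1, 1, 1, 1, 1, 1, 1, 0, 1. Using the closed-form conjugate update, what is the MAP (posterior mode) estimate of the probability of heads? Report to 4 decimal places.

0.8662

The Beta prior is conjugate to a Binomial/Bernoulli likelihood; the update adds successes to α and failures to β.
Posterior: Beta(α+k, β+n−k) = Beta(11.31+22, 3.99+2) = Beta(33.31, 5.99).
Mode of Beta(a,b) for a,b>1 is (a−1)/(a+b−2) = 32.31/37.30 = 0.8662.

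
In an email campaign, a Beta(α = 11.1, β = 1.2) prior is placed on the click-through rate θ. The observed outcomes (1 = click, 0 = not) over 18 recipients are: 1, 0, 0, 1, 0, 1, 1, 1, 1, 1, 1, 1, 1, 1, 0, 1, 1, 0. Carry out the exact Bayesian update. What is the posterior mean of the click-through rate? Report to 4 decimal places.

0.7954

The Beta prior is conjugate to a Binomial/Bernoulli likelihood; the update adds successes to α and failures to β.
Posterior: Beta(α+k, β+n−k) = Beta(11.1+13, 1.2+5) = Beta(24.1, 6.2).
Posterior mean = α/(α+β) = 24.1/30.3 = 0.7954.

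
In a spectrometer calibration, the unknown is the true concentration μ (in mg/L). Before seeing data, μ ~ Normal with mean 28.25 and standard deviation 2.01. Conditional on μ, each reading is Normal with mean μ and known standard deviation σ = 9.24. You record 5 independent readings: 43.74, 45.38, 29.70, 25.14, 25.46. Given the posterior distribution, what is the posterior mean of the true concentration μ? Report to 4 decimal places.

29.3280

For Normal data with known variance σ², a Normal(μ₀, σ₀²) prior on μ is conjugate. Posterior precision = 1/σ₀² + n/σ²; posterior mean is the precision-weighted average of μ₀ and x̄.
Σxᵢ = 43.74 + 45.38 + 29.70 + 25.14 + 25.46 = 169.42, so n·x̄ = 169.42.
σ₀² = 2.01² = 4.0401, σ² = 9.24² = 85.3776; σ² + n·σ₀² = 85.3776 + 5·4.0401 = 105.5781.
Posterior mean = (μ₀/σ₀² + n·x̄/σ²)/(1/σ₀² + n/σ²) = (σ²·μ₀ + σ₀²·n·x̄)/(σ² + n·σ₀²) = (85.3776·28.25 + 4.0401·169.42)/105.5781 = 3096.390942/105.5781 = 29.3280.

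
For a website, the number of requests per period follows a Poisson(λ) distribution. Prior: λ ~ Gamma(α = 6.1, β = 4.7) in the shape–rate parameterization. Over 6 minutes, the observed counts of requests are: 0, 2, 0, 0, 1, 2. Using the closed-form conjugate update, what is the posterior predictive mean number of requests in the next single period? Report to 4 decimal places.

1.0374

With a Gamma(shape α, rate β) prior, the Poisson likelihood is conjugate: the posterior is Gamma(α + ΣXᵢ, β + n).
Sum of counts S = 5 over n = 6 minutes.
Posterior: Gamma(α+S, β+n) = Gamma(6.1+5, 4.7+6) = Gamma(11.1, 10.7).
The predictive distribution for one future period is NegBinom with mean α/β = 1.0374.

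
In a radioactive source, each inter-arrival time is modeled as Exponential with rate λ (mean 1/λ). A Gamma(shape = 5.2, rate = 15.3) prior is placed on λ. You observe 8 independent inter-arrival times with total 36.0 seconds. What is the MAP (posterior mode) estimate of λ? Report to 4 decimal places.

0.2378

With a Gamma(shape α, rate β) prior on the exponential rate λ, the posterior after n observations with total T = Σxᵢ is Gamma(α+n, β+T).
Posterior: Gamma(5.2+8, 15.3+36.0) = Gamma(13.2, 51.3).
Mode = (α−1)/β = 0.2378.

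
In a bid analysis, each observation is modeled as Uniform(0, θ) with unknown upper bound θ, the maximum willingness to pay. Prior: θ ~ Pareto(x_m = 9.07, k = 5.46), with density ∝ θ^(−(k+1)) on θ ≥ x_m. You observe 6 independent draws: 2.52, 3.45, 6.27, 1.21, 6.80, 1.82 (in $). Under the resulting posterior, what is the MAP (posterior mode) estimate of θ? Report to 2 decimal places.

A Pareto(scale x_m, shape k) prior on the upper bound θ of Uniform(0, θ) is conjugate: posterior is Pareto(max(x_m, max xᵢ), k + n).
Sample maximum = 6.80; prior scale x_m = 9.07 → posterior scale = max = 9.07.
Posterior shape = 5.46 + 6 = 11.46.
The Pareto density is decreasing on [x_m, ∞), so the mode is x_m = 9.07.

9.07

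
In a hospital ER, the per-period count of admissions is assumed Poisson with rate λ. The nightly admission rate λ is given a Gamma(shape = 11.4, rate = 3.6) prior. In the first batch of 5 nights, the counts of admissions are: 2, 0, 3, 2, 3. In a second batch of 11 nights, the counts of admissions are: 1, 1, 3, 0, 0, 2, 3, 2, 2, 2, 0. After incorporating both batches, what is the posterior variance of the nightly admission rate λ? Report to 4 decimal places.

With a Gamma(shape α, rate β) prior, the Poisson likelihood is conjugate: the posterior is Gamma(α + ΣXᵢ, β + n).
Batch 1: sum of counts S = 10 over n = 5 nights.
After batch 1: Gamma(α+S, β+n) = Gamma(11.4+10, 3.6+5) = Gamma(21.4, 8.6).
Batch 2: sum of counts S = 16 over n = 11 nights.
After batch 2: Gamma(α+S, β+n) = Gamma(21.4+16, 8.6+11) = Gamma(37.4, 19.6).
Var = α/β² = 37.4/19.6² = 0.0974.

0.0974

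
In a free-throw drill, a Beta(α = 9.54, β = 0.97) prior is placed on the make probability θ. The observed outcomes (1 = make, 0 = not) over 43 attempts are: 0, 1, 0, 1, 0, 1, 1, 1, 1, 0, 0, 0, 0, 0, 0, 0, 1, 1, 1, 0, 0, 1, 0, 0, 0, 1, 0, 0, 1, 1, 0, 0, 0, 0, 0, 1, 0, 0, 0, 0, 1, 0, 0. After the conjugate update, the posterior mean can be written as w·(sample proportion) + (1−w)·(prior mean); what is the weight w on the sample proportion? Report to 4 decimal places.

The Beta prior is conjugate to a Binomial/Bernoulli likelihood; the update adds successes to α and failures to β.
Posterior mean = (α₀+k)/(α₀+β₀+n) = [n/(α₀+β₀+n)]·(k/n) + [(α₀+β₀)/(α₀+β₀+n)]·α₀/(α₀+β₀), so only n and the prior enter the weight.
The weight on the data is w = n/(α₀+β₀+n) = 43/(9.54+0.97+43) = 43/53.51 = 0.8036.

0.8036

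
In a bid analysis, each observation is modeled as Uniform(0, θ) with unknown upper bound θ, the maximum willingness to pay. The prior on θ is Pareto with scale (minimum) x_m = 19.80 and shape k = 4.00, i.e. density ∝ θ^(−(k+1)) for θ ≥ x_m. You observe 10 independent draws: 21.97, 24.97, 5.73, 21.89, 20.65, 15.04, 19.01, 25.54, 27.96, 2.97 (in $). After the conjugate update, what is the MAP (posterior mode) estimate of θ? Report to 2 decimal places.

27.96

A Pareto(scale x_m, shape k) prior on the upper bound θ of Uniform(0, θ) is conjugate: posterior is Pareto(max(x_m, max xᵢ), k + n).
Sample maximum = 27.96; prior scale x_m = 19.80 → posterior scale = max = 27.96.
Posterior shape = 4.00 + 10 = 14.00.
The Pareto density is decreasing on [x_m, ∞), so the mode is x_m = 27.96.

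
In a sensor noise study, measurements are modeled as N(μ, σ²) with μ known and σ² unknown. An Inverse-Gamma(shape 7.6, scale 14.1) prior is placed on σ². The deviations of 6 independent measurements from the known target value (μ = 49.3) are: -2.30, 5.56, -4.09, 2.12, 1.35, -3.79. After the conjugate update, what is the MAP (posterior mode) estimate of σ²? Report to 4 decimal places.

With known mean μ and an Inverse-Gamma(α, β) prior on σ², the Normal likelihood is conjugate: posterior is Inv-Gamma(α + n/2, β + Σ(xᵢ−μ)²/2).
Σ(xᵢ−μ)² = (-2.30)² + (5.56)² + (-4.09)² + (2.12)² + (1.35)² + (-3.79)² = 73.6127.
Posterior: Inv-Gamma(7.6 + 6/2, 14.1 + 73.6127/2) = Inv-Gamma(10.60, 50.90635).
Mode = β/(α+1) = 50.90635/11.60 = 4.3885.

4.3885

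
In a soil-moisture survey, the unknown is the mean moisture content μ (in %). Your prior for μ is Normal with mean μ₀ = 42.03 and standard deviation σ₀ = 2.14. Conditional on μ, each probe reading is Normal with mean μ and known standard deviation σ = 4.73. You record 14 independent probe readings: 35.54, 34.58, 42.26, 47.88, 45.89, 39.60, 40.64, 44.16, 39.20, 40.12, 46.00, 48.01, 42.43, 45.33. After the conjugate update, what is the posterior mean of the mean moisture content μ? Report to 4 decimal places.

For Normal data with known variance σ², a Normal(μ₀, σ₀²) prior on μ is conjugate. Posterior precision = 1/σ₀² + n/σ²; posterior mean is the precision-weighted average of μ₀ and x̄.
Σxᵢ = 35.54 + 34.58 + 42.26 + 47.88 + 45.89 + 39.60 + 40.64 + 44.16 + 39.20 + 40.12 + 46.00 + 48.01 + 42.43 + 45.33 = 591.64, so n·x̄ = 591.64.
σ₀² = 2.14² = 4.5796, σ² = 4.73² = 22.3729; σ² + n·σ₀² = 22.3729 + 14·4.5796 = 86.4873.
Posterior mean = (μ₀/σ₀² + n·x̄/σ²)/(1/σ₀² + n/σ²) = (σ²·μ₀ + σ₀²·n·x̄)/(σ² + n·σ₀²) = (22.3729·42.03 + 4.5796·591.64)/86.4873 = 3649.807531/86.4873 = 42.2005.

42.2005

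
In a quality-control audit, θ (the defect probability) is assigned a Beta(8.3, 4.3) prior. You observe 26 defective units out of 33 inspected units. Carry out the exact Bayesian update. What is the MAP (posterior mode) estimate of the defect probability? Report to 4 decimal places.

0.7638

The Beta prior is conjugate to a Binomial/Bernoulli likelihood; the update adds successes to α and failures to β.
Posterior: Beta(α+k, β+n−k) = Beta(8.3+26, 4.3+7) = Beta(34.3, 11.3).
Mode of Beta(a,b) for a,b>1 is (a−1)/(a+b−2) = 33.3/43.6 = 0.7638.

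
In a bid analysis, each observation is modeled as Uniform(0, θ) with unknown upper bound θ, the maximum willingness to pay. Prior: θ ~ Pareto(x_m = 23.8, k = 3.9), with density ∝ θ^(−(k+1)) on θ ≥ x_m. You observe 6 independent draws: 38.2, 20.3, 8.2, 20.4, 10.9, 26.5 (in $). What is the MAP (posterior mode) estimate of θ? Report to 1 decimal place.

38.2

A Pareto(scale x_m, shape k) prior on the upper bound θ of Uniform(0, θ) is conjugate: posterior is Pareto(max(x_m, max xᵢ), k + n).
Sample maximum = 38.2; prior scale x_m = 23.8 → posterior scale = max = 38.2.
Posterior shape = 3.9 + 6 = 9.9.
The Pareto density is decreasing on [x_m, ∞), so the mode is x_m = 38.2.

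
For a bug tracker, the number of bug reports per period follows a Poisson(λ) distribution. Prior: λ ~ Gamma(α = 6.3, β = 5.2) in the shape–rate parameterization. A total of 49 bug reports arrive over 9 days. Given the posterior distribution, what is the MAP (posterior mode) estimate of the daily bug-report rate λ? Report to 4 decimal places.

3.8239

With a Gamma(shape α, rate β) prior, the Poisson likelihood is conjugate: the posterior is Gamma(α + ΣXᵢ, β + n).
Posterior: Gamma(α+S, β+n) = Gamma(6.3+49, 5.2+9) = Gamma(55.3, 14.2).
Mode of Gamma(α,β) for α≥1 is (α−1)/β = 54.3/14.2 = 3.8239.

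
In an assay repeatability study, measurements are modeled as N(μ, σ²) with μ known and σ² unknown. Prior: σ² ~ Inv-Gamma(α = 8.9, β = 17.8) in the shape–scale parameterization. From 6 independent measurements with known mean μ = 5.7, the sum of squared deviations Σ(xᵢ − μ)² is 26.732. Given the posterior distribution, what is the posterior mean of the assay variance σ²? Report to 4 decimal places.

2.8593

With known mean μ and an Inverse-Gamma(α, β) prior on σ², the Normal likelihood is conjugate: posterior is Inv-Gamma(α + n/2, β + Σ(xᵢ−μ)²/2).
Posterior: Inv-Gamma(8.9 + 6/2, 17.8 + 26.732/2) = Inv-Gamma(11.90, 31.1660).
E[σ²|data] = β/(α−1) = 31.1660/10.90 = 2.8593.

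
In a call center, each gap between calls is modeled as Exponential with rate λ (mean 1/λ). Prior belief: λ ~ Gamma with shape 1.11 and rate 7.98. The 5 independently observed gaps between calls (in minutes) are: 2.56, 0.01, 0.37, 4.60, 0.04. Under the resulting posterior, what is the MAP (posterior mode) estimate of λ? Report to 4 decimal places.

With a Gamma(shape α, rate β) prior on the exponential rate λ, the posterior after n observations with total T = Σxᵢ is Gamma(α+n, β+T).
Sum of observations T = 7.58 minutes; n = 5.
Posterior: Gamma(1.11+5, 7.98+7.58) = Gamma(6.11, 15.56).
Mode = (α−1)/β = 0.3284.

0.3284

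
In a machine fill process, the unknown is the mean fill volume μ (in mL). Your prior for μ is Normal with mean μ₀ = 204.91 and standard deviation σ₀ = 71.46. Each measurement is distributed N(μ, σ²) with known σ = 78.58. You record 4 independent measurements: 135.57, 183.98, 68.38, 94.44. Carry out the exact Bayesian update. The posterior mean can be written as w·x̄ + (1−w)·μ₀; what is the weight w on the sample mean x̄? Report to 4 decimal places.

0.7679

For Normal data with known variance σ², a Normal(μ₀, σ₀²) prior on μ is conjugate. Posterior precision = 1/σ₀² + n/σ²; posterior mean is the precision-weighted average of μ₀ and x̄.
σ₀² = 71.46² = 5106.5316, σ² = 78.58² = 6174.8164. Prior precision 1/σ₀² = 1/5106.5316; data precision n/σ² = 4/6174.8164.
w = (n/σ²)/(1/σ₀² + n/σ²) = n·σ₀²/(σ² + n·σ₀²) = 4·5106.5316/(6174.8164 + 4·5106.5316) = 20426.1264/26600.9428 = 0.7679.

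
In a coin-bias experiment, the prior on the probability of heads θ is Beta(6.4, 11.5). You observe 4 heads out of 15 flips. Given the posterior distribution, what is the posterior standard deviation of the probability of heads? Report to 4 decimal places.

The Beta prior is conjugate to a Binomial/Bernoulli likelihood; the update adds successes to α and failures to β.
Posterior: Beta(α+k, β+n−k) = Beta(6.4+4, 11.5+11) = Beta(10.4, 22.5).
Var = αβ/((α+β)²(α+β+1)) = 10.4·22.5/(32.9²·33.9) = 0.00637712; SD = √0.00637712 = 0.0799.

0.0799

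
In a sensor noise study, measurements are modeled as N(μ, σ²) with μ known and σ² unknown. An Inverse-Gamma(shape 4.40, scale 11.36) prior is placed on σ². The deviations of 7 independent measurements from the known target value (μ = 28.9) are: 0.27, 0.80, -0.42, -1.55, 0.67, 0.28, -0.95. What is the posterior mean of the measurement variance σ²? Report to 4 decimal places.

1.9885

With known mean μ and an Inverse-Gamma(α, β) prior on σ², the Normal likelihood is conjugate: posterior is Inv-Gamma(α + n/2, β + Σ(xᵢ−μ)²/2).
Σ(xᵢ−μ)² = (0.27)² + (0.80)² + (-0.42)² + (-1.55)² + (0.67)² + (0.28)² + (-0.95)² = 4.7216.
Posterior: Inv-Gamma(4.40 + 7/2, 11.36 + 4.7216/2) = Inv-Gamma(7.90, 13.72080).
E[σ²|data] = β/(α−1) = 13.72080/6.90 = 1.9885.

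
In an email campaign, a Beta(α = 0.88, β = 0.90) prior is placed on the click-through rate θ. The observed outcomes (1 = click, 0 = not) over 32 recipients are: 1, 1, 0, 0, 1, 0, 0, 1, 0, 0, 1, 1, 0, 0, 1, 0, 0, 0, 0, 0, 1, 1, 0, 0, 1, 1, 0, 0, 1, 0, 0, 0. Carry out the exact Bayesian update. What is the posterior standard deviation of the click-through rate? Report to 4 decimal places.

0.0824

The Beta prior is conjugate to a Binomial/Bernoulli likelihood; the update adds successes to α and failures to β.
Posterior: Beta(α+k, β+n−k) = Beta(0.88+12, 0.90+20) = Beta(12.88, 20.90).
Var = αβ/((α+β)²(α+β+1)) = 12.88·20.90/(33.78²·34.78) = 0.00678287; SD = √0.00678287 = 0.0824.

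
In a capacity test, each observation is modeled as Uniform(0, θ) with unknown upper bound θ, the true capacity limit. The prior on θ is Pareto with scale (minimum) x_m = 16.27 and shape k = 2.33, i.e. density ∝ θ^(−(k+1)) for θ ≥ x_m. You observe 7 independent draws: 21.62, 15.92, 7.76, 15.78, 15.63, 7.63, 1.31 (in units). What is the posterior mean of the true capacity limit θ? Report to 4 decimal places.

A Pareto(scale x_m, shape k) prior on the upper bound θ of Uniform(0, θ) is conjugate: posterior is Pareto(max(x_m, max xᵢ), k + n).
Sample maximum = 21.62; prior scale x_m = 16.27 → posterior scale = max = 21.62.
Posterior shape = 2.33 + 7 = 9.33.
E[θ|data] = k·x_m/(k−1) = 9.33·21.62/8.33 = 24.2154.

24.2154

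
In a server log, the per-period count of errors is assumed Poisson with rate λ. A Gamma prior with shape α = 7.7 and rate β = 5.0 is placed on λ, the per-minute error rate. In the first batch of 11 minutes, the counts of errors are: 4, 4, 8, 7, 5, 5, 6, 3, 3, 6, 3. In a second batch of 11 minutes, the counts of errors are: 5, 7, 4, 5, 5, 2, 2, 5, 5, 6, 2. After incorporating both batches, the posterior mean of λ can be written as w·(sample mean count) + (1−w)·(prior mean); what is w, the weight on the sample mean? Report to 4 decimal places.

0.8148

With a Gamma(shape α, rate β) prior, the Poisson likelihood is conjugate: the posterior is Gamma(α + ΣXᵢ, β + n).
Total number of minutes: n = 11 + 11 = 22.
Posterior mean = (α₀+S)/(β₀+n) = [n/(β₀+n)]·(S/n) + [β₀/(β₀+n)]·(α₀/β₀), so only n and β₀ enter the weight.
Weight on data w = n/(β₀+n) = 22/(5.0+22) = 22/27.0 = 0.8148.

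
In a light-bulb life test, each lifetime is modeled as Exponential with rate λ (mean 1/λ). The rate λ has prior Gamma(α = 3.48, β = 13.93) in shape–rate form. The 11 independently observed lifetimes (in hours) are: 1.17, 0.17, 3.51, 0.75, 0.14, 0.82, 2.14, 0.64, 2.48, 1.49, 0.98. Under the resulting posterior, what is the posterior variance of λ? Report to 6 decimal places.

With a Gamma(shape α, rate β) prior on the exponential rate λ, the posterior after n observations with total T = Σxᵢ is Gamma(α+n, β+T).
Sum of observations T = 14.29 hours; n = 11.
Posterior: Gamma(3.48+11, 13.93+14.29) = Gamma(14.48, 28.22).
Var = α/β² = 0.018183.

0.018183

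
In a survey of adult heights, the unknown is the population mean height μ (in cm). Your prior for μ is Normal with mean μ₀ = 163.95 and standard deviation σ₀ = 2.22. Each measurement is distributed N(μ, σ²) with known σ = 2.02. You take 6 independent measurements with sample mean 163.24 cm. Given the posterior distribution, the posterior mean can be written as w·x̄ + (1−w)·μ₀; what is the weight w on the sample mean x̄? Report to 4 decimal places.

For Normal data with known variance σ², a Normal(μ₀, σ₀²) prior on μ is conjugate. Posterior precision = 1/σ₀² + n/σ²; posterior mean is the precision-weighted average of μ₀ and x̄.
σ₀² = 2.22² = 4.9284, σ² = 2.02² = 4.0804. Prior precision 1/σ₀² = 1/4.9284; data precision n/σ² = 6/4.0804.
w = (n/σ²)/(1/σ₀² + n/σ²) = n·σ₀²/(σ² + n·σ₀²) = 6·4.9284/(4.0804 + 6·4.9284) = 29.5704/33.6508 = 0.8787.

0.8787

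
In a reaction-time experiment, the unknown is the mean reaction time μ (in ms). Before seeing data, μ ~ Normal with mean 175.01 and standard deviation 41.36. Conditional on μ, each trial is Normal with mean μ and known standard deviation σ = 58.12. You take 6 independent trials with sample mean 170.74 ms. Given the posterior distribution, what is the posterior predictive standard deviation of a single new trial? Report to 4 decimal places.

For Normal data with known variance σ², a Normal(μ₀, σ₀²) prior on μ is conjugate. Posterior precision = 1/σ₀² + n/σ²; posterior mean is the precision-weighted average of μ₀ and x̄.
σ₀² = 41.36² = 1710.6496, σ² = 58.12² = 3377.9344; σ² + n·σ₀² = 3377.9344 + 6·1710.6496 = 13641.832.
Posterior precision = 1/σ₀² + n/σ² = 1/1710.6496 + 6/3377.9344 = (σ² + n·σ₀²)/(σ₀²σ²) = 13641.832/(1710.6496·3377.9344); posterior variance σₙ² = σ₀²σ²/(σ² + n·σ₀²) = 1710.6496·3377.9344/13641.832 = 423.584027.
Predictive variance for one new observation = σₙ² + σ² = 1710.6496·3377.9344/13641.832 + 3377.9344 = σ²·(σ₀² + 13641.832)/13641.832 = 3377.9344·15352.4816/13641.832 = 3801.518427; SD = √(3377.9344·15352.4816/13641.832) = 61.6565.

61.6565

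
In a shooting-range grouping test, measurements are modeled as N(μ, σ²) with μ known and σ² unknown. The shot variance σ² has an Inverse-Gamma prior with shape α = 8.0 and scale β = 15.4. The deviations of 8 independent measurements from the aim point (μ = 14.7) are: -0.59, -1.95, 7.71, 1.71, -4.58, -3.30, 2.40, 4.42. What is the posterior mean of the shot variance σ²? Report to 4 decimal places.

With known mean μ and an Inverse-Gamma(α, β) prior on σ², the Normal likelihood is conjugate: posterior is Inv-Gamma(α + n/2, β + Σ(xᵢ−μ)²/2).
Σ(xᵢ−μ)² = (-0.59)² + (-1.95)² + (7.71)² + (1.71)² + (-4.58)² + (-3.30)² + (2.40)² + (4.42)² = 123.6816.
Posterior: Inv-Gamma(8.0 + 8/2, 15.4 + 123.6816/2) = Inv-Gamma(12.00, 77.24080).
E[σ²|data] = β/(α−1) = 77.24080/11.00 = 7.0219.

7.0219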